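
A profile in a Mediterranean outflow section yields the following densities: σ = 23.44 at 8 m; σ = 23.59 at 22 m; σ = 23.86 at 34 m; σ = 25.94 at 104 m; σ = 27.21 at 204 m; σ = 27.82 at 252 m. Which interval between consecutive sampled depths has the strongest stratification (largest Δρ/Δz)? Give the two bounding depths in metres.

34–104 m

Compute the density gradient over each adjacent pair:
  8–22 m: Δρ/Δz = 0.15/14 = 0.011 kg m⁻⁴
  22–34 m: Δρ/Δz = 0.27/12 = 0.023 kg m⁻⁴
  34–104 m: Δρ/Δz = 2.08/70 = 0.030 kg m⁻⁴
  104–204 m: Δρ/Δz = 1.27/100 = 0.013 kg m⁻⁴
  204–252 m: Δρ/Δz = 0.61/48 = 0.013 kg m⁻⁴
The largest gradient is in the 34–104 m interval — the pycnocline.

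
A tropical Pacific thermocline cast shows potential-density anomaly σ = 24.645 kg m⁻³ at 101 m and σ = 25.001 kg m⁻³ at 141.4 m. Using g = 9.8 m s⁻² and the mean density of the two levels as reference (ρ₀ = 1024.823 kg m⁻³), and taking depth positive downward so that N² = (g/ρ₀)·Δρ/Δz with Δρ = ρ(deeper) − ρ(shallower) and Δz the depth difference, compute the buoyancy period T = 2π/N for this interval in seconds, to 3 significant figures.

Δρ = 1025.001 − 1024.645 = 0.356 kg m⁻³ over Δz = 141.4 − 101 = 40.4 m.
N² = (9.8/1024.823) × (0.356/40.4) = 8.4265 × 10⁻⁵ s⁻².
N = √(8.4265 × 10⁻⁵) = 9.1796 × 10⁻³ rad s⁻¹, so T = 2π/N = 684.47 s ≈ 684 s.
A positive N² confirms static stability across the interval.

684 s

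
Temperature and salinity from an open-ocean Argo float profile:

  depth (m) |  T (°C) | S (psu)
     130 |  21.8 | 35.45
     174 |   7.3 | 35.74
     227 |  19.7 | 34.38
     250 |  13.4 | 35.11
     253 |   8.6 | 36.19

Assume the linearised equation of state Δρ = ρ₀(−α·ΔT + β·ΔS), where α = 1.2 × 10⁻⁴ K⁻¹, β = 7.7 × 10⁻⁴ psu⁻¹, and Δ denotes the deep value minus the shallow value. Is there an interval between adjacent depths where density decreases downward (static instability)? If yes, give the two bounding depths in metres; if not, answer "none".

174–227 m

Evaluate Δρ/ρ₀ = −αΔT + βΔS across each adjacent pair:
  130–174 m: −αΔT+βΔS = −(1.2 × 10⁻⁴)(-14.5)+(7.7 × 10⁻⁴)(+0.29) = 2.0 × 10⁻³ → stable
  174–227 m: −αΔT+βΔS = −(1.2 × 10⁻⁴)(+12.4)+(7.7 × 10⁻⁴)(-1.36) = -2.5 × 10⁻³ → UNSTABLE
  227–250 m: −αΔT+βΔS = −(1.2 × 10⁻⁴)(-6.3)+(7.7 × 10⁻⁴)(+0.73) = 1.3 × 10⁻³ → stable
  250–253 m: −αΔT+βΔS = −(1.2 × 10⁻⁴)(-4.8)+(7.7 × 10⁻⁴)(+1.08) = 1.4 × 10⁻³ → stable
The 174–227 m interval has Δρ < 0: lighter water underlies denser water.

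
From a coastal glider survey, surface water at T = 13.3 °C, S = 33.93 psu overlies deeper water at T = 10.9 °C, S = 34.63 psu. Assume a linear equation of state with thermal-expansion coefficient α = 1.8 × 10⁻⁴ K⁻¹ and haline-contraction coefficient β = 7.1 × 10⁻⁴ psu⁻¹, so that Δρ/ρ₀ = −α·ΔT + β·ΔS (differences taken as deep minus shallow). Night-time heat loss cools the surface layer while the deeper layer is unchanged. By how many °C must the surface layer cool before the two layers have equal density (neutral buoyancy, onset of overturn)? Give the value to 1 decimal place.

Neutral buoyancy requires Δρ = 0, i.e. −α(T_deep − T_surf′) + β(S_deep − S_surf) = 0.
T_surf′ = T_deep − (β/α)·ΔS = 10.9 − (7.1 × 10⁻⁴/1.8 × 10⁻⁴)·(+0.70) = 8.139 °C.
Cooling required: 13.3 − (8.139) = 5.161 °C.

5.2 °C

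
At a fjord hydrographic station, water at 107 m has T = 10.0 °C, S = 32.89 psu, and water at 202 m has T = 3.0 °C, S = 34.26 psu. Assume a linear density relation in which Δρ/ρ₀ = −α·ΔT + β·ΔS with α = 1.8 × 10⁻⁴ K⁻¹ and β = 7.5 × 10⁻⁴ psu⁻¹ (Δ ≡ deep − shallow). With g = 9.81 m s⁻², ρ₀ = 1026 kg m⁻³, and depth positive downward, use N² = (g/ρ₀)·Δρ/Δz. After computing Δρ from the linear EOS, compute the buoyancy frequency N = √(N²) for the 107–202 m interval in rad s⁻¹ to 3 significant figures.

ΔT = -7.0 K, ΔS = +1.37 psu (deep − shallow).
Δρ/ρ₀ = −αΔT + βΔS = 1.26 × 10⁻³ + 1.0275 × 10⁻³ = 2.2875 × 10⁻³, so Δρ ≈ 2.347 kg m⁻³.
N² = (g/ρ₀)·Δρ/Δz = g·(Δρ/ρ₀)/Δz = 9.81 × 2.2875 × 10⁻³ / 95 = 2.3621 × 10⁻⁴ s⁻².
N = √(2.3621 × 10⁻⁴) = 0.015369 rad s⁻¹ ≈ 0.0154 rad s⁻¹.

0.0154 rad s⁻¹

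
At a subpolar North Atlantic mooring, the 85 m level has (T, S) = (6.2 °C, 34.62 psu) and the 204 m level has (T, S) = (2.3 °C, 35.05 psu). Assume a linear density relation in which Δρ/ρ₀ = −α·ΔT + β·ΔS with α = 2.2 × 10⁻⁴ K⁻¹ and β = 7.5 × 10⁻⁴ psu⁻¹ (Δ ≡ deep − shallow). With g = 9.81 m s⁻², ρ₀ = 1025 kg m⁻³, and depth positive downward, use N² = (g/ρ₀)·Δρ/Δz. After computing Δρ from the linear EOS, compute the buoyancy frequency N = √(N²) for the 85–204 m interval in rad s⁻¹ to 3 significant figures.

ΔT = -3.9 K, ΔS = +0.43 psu (deep − shallow).
Δρ/ρ₀ = −αΔT + βΔS = 8.58 × 10⁻⁴ + 3.225 × 10⁻⁴ = 1.1805 × 10⁻³, so Δρ ≈ 1.210 kg m⁻³.
N² = (g/ρ₀)·Δρ/Δz = g·(Δρ/ρ₀)/Δz = 9.81 × 1.1805 × 10⁻³ / 119 = 9.7317 × 10⁻⁵ s⁻².
N = √(9.7317 × 10⁻⁵) = 9.8649 × 10⁻³ rad s⁻¹ ≈ 9.86 × 10⁻³ rad s⁻¹.

9.86 × 10⁻³ rad s⁻¹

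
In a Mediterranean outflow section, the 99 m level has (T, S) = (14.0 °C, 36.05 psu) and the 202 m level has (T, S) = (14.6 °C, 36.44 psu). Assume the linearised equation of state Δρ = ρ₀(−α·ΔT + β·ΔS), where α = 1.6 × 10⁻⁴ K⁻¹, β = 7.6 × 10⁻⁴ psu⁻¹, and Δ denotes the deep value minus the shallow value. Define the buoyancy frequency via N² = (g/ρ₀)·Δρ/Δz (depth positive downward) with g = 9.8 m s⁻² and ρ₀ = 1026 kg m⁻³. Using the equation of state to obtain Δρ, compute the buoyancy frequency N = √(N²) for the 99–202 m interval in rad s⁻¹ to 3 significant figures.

ΔT = +0.6 K, ΔS = +0.39 psu (deep − shallow).
Δρ/ρ₀ = −αΔT + βΔS = -9.60 × 10⁻⁵ + 2.964 × 10⁻⁴ = 2.004 × 10⁻⁴, so Δρ ≈ 0.2056 kg m⁻³.
N² = (g/ρ₀)·Δρ/Δz = g·(Δρ/ρ₀)/Δz = 9.8 × 2.004 × 10⁻⁴ / 103 = 1.9067 × 10⁻⁵ s⁻².
N = √(1.9067 × 10⁻⁵) = 4.3666 × 10⁻³ rad s⁻¹ ≈ 4.37 × 10⁻³ rad s⁻¹.

4.37 × 10⁻³ rad s⁻¹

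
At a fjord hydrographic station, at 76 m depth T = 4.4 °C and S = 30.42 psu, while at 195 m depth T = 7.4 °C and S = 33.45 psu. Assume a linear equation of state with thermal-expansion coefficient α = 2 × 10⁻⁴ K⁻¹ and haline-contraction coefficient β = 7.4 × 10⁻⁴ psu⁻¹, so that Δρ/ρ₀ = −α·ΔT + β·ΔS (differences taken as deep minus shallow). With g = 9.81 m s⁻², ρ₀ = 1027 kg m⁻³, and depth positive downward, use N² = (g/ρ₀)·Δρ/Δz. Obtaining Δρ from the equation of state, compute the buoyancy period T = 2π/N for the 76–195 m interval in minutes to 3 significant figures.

ΔT = +3.0 K, ΔS = +3.03 psu (deep − shallow).
Δρ/ρ₀ = −αΔT + βΔS = -6.00 × 10⁻⁴ + 2.2422 × 10⁻³ = 1.6422 × 10⁻³, so Δρ ≈ 1.687 kg m⁻³.
N² = (g/ρ₀)·Δρ/Δz = g·(Δρ/ρ₀)/Δz = 9.81 × 1.6422 × 10⁻³ / 119 = 1.3538 × 10⁻⁴ s⁻².
N = √(1.3538 × 10⁻⁴) = 0.011635 rad s⁻¹ → T = 2π/N = 540.02 s = 9.0003 min ≈ 9.00 min.

9.00 min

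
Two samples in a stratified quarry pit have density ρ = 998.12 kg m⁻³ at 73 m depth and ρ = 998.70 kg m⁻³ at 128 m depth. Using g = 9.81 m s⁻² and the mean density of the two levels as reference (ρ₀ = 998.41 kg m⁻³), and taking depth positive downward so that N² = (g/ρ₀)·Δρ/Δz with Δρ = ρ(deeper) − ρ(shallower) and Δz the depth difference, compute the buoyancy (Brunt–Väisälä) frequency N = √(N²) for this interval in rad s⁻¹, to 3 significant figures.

0.0102 rad s⁻¹

Δρ = 998.70 − 998.12 = 0.58 kg m⁻³ over Δz = 128 − 73 = 55 m.
N² = (9.81/998.41) × (0.58/55) = 1.0362 × 10⁻⁴ s⁻².
N = √(1.0362 × 10⁻⁴) = 0.010179 rad s⁻¹ ≈ 0.0102 rad s⁻¹.
N² > 0, so the interval is statically stable.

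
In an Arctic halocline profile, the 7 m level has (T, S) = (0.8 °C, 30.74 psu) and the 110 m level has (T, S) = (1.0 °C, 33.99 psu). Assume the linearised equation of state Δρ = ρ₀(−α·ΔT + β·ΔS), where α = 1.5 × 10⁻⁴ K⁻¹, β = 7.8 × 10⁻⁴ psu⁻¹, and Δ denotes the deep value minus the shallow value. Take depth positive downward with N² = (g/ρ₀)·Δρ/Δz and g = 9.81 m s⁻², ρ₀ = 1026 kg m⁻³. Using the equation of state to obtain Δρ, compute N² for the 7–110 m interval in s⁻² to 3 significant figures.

ΔT = +0.2 K, ΔS = +3.25 psu (deep − shallow).
Δρ/ρ₀ = −αΔT + βΔS = -3.00 × 10⁻⁵ + 2.535 × 10⁻³ = 2.505 × 10⁻³, so Δρ ≈ 2.570 kg m⁻³.
N² = (g/ρ₀)·Δρ/Δz = g·(Δρ/ρ₀)/Δz = 9.81 × 2.505 × 10⁻³ / 103 = 2.3858 × 10⁻⁴ s⁻² ≈ 2.39 × 10⁻⁴ s⁻².

2.39 × 10⁻⁴ s⁻²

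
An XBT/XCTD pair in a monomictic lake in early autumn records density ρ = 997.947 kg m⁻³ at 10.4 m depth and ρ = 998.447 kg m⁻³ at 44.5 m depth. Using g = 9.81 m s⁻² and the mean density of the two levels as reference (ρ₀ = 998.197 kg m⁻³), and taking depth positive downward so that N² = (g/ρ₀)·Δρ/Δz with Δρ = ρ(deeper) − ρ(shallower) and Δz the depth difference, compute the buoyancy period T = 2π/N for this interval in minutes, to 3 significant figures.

Δρ = 998.447 − 997.947 = 0.500 kg m⁻³ over Δz = 44.5 − 10.4 = 34.1 m.
N² = (9.81/998.197) × (0.500/34.1) = 1.4410 × 10⁻⁴ s⁻².
N = √(1.4410 × 10⁻⁴) = 0.012004 rad s⁻¹, so T = 2π/N = 523.42 s = 8.7237 min ≈ 8.72 min.
N² > 0, so the interval is statically stable.

8.72 min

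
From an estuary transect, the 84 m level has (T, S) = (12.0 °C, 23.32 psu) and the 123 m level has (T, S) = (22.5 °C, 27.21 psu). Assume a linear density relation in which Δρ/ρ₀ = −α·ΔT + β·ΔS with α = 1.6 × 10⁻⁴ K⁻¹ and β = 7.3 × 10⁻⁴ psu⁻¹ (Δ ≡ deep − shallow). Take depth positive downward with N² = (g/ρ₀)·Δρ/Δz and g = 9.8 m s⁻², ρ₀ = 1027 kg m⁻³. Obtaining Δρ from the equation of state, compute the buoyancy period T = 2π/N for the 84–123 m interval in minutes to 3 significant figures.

ΔT = +10.5 K, ΔS = +3.89 psu (deep − shallow).
Δρ/ρ₀ = −αΔT + βΔS = -1.68 × 10⁻³ + 2.8397 × 10⁻³ = 1.1597 × 10⁻³, so Δρ ≈ 1.191 kg m⁻³.
N² = (g/ρ₀)·Δρ/Δz = g·(Δρ/ρ₀)/Δz = 9.8 × 1.1597 × 10⁻³ / 39 = 2.9141 × 10⁻⁴ s⁻².
N = √(2.9141 × 10⁻⁴) = 0.017071 rad s⁻¹ → T = 2π/N = 368.06 s = 6.1343 min ≈ 6.13 min.

6.13 min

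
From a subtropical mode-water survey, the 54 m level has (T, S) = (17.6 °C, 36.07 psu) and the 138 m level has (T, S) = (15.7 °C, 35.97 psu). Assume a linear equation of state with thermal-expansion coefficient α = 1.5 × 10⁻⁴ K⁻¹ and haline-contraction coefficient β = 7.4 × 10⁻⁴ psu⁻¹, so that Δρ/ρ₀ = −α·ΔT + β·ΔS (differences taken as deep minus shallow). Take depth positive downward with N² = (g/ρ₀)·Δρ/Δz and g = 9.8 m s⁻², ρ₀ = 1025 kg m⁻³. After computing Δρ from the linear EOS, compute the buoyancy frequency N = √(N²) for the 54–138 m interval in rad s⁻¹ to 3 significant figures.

4.96 × 10⁻³ rad s⁻¹

ΔT = -1.9 K, ΔS = -0.10 psu (deep − shallow).
Δρ/ρ₀ = −αΔT + βΔS = 2.85 × 10⁻⁴ − 7.40 × 10⁻⁵ = 2.11 × 10⁻⁴, so Δρ ≈ 0.2163 kg m⁻³.
N² = (g/ρ₀)·Δρ/Δz = g·(Δρ/ρ₀)/Δz = 9.8 × 2.11 × 10⁻⁴ / 84 = 2.4617 × 10⁻⁵ s⁻².
N = √(2.4617 × 10⁻⁵) = 4.9616 × 10⁻³ rad s⁻¹ ≈ 4.96 × 10⁻³ rad s⁻¹.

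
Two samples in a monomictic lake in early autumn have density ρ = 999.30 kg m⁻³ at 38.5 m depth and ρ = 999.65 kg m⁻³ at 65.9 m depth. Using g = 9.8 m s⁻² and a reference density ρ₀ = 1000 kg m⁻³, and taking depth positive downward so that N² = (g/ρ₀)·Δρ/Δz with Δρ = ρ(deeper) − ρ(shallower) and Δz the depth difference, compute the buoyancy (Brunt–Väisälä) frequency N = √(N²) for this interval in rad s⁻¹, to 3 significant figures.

Δρ = 999.65 − 999.30 = 0.35 kg m⁻³ over Δz = 65.9 − 38.5 = 27.4 m.
N² = (9.8/1000) × (0.35/27.4) = 1.2518 × 10⁻⁴ s⁻².
N = √(1.2518 × 10⁻⁴) = 0.011188 rad s⁻¹ ≈ 0.0112 rad s⁻¹.

0.0112 rad s⁻¹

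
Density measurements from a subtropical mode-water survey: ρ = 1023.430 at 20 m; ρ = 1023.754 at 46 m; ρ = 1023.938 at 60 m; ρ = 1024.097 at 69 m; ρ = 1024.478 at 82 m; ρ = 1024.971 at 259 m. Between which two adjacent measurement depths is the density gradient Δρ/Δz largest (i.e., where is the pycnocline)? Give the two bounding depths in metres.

69–82 m

Compute the density gradient over each adjacent pair:
  20–46 m: Δρ/Δz = 0.324/26 = 0.012 kg m⁻⁴
  46–60 m: Δρ/Δz = 0.184/14 = 0.013 kg m⁻⁴
  60–69 m: Δρ/Δz = 0.159/9 = 0.018 kg m⁻⁴
  69–82 m: Δρ/Δz = 0.381/13 = 0.029 kg m⁻⁴
  82–259 m: Δρ/Δz = 0.493/177 = 2.8 × 10⁻³ kg m⁻⁴
The largest gradient is in the 69–82 m interval — the pycnocline.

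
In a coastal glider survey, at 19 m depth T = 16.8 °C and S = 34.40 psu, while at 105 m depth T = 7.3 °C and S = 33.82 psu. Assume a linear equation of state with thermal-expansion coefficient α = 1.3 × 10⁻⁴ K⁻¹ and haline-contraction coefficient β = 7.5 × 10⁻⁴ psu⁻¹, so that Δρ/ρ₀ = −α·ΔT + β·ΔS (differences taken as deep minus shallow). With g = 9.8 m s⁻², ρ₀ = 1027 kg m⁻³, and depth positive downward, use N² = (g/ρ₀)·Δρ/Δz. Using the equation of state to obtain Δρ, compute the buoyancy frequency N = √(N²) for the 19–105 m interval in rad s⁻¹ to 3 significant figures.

9.55 × 10⁻³ rad s⁻¹

ΔT = -9.5 K, ΔS = -0.58 psu (deep − shallow).
Δρ/ρ₀ = −αΔT + βΔS = 1.235 × 10⁻³ − 4.35 × 10⁻⁴ = 8.00 × 10⁻⁴, so Δρ ≈ 0.8216 kg m⁻³.
N² = (g/ρ₀)·Δρ/Δz = g·(Δρ/ρ₀)/Δz = 9.8 × 8.00 × 10⁻⁴ / 86 = 9.1163 × 10⁻⁵ s⁻².
N = √(9.1163 × 10⁻⁵) = 9.5479 × 10⁻³ rad s⁻¹ ≈ 9.55 × 10⁻³ rad s⁻¹.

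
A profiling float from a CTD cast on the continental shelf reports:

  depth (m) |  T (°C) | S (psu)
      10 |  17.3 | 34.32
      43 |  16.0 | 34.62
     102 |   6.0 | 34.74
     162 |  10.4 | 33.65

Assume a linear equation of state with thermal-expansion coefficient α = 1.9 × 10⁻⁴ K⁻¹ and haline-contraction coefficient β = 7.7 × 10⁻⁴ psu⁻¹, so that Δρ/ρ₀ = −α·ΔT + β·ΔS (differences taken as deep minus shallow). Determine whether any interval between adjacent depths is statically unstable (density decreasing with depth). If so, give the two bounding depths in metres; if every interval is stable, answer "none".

Evaluate Δρ/ρ₀ = −αΔT + βΔS across each adjacent pair:
  10–43 m: −αΔT+βΔS = −(1.9 × 10⁻⁴)(-1.3)+(7.7 × 10⁻⁴)(+0.30) = 4.8 × 10⁻⁴ → stable
  43–102 m: −αΔT+βΔS = −(1.9 × 10⁻⁴)(-10.0)+(7.7 × 10⁻⁴)(+0.12) = 2.0 × 10⁻³ → stable
  102–162 m: −αΔT+βΔS = −(1.9 × 10⁻⁴)(+4.4)+(7.7 × 10⁻⁴)(-1.09) = -1.7 × 10⁻³ → UNSTABLE
The 102–162 m interval has Δρ < 0: lighter water underlies denser water.

102–162 m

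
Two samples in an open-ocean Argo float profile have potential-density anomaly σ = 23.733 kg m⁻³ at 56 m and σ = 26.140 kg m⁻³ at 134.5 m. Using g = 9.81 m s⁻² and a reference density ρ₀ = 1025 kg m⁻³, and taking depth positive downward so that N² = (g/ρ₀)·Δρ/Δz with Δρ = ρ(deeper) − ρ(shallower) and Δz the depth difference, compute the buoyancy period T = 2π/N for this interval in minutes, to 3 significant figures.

6.11 min

Δρ = 1026.140 − 1023.733 = 2.407 kg m⁻³ over Δz = 134.5 − 56 = 78.5 m.
N² = (9.81/1025) × (2.407/78.5) = 2.9346 × 10⁻⁴ s⁻².
N = √(2.9346 × 10⁻⁴) = 0.017131 rad s⁻¹, so T = 2π/N = 366.77 s = 6.1128 min ≈ 6.11 min.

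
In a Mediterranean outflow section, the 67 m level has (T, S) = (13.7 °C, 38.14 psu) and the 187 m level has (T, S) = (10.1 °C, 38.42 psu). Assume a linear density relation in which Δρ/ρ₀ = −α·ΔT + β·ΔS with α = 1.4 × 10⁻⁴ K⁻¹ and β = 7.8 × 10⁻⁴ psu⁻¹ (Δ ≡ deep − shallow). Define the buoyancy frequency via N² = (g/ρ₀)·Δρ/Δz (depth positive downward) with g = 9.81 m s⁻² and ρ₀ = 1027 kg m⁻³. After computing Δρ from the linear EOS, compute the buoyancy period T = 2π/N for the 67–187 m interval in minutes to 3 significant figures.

13.6 min

ΔT = -3.6 K, ΔS = +0.28 psu (deep − shallow).
Δρ/ρ₀ = −αΔT + βΔS = 5.04 × 10⁻⁴ + 2.184 × 10⁻⁴ = 7.224 × 10⁻⁴, so Δρ ≈ 0.7419 kg m⁻³.
N² = (g/ρ₀)·Δρ/Δz = g·(Δρ/ρ₀)/Δz = 9.81 × 7.224 × 10⁻⁴ / 120 = 5.9056 × 10⁻⁵ s⁻².
N = √(5.9056 × 10⁻⁵) = 7.6848 × 10⁻³ rad s⁻¹ → T = 2π/N = 817.61 s = 13.627 min ≈ 13.6 min.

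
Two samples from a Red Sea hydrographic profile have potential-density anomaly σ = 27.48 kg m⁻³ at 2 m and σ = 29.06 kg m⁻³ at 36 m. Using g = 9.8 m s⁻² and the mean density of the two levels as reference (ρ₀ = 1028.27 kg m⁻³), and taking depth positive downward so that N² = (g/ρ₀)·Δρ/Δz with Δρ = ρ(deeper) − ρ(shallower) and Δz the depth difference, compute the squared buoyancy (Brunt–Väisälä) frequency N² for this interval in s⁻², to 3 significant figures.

Δρ = 1029.06 − 1027.48 = 1.58 kg m⁻³ over Δz = 36 − 2 = 34 m.
N² = (9.8/1028.27) × (1.58/34) = 4.4289 × 10⁻⁴ s⁻² ≈ 4.43 × 10⁻⁴ s⁻².

4.43 × 10⁻⁴ s⁻²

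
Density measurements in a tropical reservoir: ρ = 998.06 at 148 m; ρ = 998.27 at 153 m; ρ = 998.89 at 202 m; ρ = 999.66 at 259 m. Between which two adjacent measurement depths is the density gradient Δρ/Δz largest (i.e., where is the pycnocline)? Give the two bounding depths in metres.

148–153 m

Compute the density gradient over each adjacent pair:
  148–153 m: Δρ/Δz = 0.21/5 = 0.042 kg m⁻⁴
  153–202 m: Δρ/Δz = 0.62/49 = 0.013 kg m⁻⁴
  202–259 m: Δρ/Δz = 0.77/57 = 0.014 kg m⁻⁴
The largest gradient is in the 148–153 m interval — the pycnocline.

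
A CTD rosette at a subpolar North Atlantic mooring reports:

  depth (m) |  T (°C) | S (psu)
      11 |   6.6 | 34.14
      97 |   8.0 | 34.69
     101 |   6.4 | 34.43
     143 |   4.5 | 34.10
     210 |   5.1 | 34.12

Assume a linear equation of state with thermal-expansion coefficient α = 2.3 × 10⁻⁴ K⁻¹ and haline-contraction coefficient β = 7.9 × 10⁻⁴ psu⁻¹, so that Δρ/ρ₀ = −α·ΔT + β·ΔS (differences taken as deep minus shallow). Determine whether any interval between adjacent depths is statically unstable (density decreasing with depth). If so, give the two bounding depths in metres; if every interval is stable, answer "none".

Evaluate Δρ/ρ₀ = −αΔT + βΔS across each adjacent pair:
  11–97 m: −αΔT+βΔS = −(2.3 × 10⁻⁴)(+1.4)+(7.9 × 10⁻⁴)(+0.55) = 1.1 × 10⁻⁴ → stable
  97–101 m: −αΔT+βΔS = −(2.3 × 10⁻⁴)(-1.6)+(7.9 × 10⁻⁴)(-0.26) = 1.6 × 10⁻⁴ → stable
  101–143 m: −αΔT+βΔS = −(2.3 × 10⁻⁴)(-1.9)+(7.9 × 10⁻⁴)(-0.33) = 1.8 × 10⁻⁴ → stable
  143–210 m: −αΔT+βΔS = −(2.3 × 10⁻⁴)(+0.6)+(7.9 × 10⁻⁴)(+0.02) = -1.2 × 10⁻⁴ → UNSTABLE
The 143–210 m interval has Δρ < 0: lighter water underlies denser water.

143–210 m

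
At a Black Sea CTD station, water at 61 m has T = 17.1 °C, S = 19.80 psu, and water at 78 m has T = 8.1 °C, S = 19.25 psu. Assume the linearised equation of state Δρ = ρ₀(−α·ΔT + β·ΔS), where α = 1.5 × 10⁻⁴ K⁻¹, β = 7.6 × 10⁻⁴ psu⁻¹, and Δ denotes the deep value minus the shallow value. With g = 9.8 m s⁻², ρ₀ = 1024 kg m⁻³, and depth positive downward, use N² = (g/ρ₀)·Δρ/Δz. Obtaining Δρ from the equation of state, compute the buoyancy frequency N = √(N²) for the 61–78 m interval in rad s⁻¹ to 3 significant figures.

0.0232 rad s⁻¹

ΔT = -9.0 K, ΔS = -0.55 psu (deep − shallow).
Δρ/ρ₀ = −αΔT + βΔS = 1.35 × 10⁻³ − 4.18 × 10⁻⁴ = 9.32 × 10⁻⁴, so Δρ ≈ 0.9544 kg m⁻³.
N² = (g/ρ₀)·Δρ/Δz = g·(Δρ/ρ₀)/Δz = 9.8 × 9.32 × 10⁻⁴ / 17 = 5.3727 × 10⁻⁴ s⁻².
N = √(5.3727 × 10⁻⁴) = 0.023179 rad s⁻¹ ≈ 0.0232 rad s⁻¹.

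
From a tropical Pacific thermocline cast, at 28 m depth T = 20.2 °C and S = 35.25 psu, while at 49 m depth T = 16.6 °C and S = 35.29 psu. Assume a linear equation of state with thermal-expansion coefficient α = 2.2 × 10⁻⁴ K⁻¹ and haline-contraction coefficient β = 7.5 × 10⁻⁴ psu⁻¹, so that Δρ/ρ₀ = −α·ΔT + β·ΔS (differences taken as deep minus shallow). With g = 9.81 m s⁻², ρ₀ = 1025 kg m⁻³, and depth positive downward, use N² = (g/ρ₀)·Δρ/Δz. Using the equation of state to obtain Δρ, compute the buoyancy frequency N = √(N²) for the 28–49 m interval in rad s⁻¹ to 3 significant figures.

ΔT = -3.6 K, ΔS = +0.04 psu (deep − shallow).
Δρ/ρ₀ = −αΔT + βΔS = 7.92 × 10⁻⁴ + 3.00 × 10⁻⁵ = 8.22 × 10⁻⁴, so Δρ ≈ 0.8426 kg m⁻³.
N² = (g/ρ₀)·Δρ/Δz = g·(Δρ/ρ₀)/Δz = 9.81 × 8.22 × 10⁻⁴ / 21 = 3.8399 × 10⁻⁴ s⁻².
N = √(3.8399 × 10⁻⁴) = 0.019596 rad s⁻¹ ≈ 0.0196 rad s⁻¹.

0.0196 rad s⁻¹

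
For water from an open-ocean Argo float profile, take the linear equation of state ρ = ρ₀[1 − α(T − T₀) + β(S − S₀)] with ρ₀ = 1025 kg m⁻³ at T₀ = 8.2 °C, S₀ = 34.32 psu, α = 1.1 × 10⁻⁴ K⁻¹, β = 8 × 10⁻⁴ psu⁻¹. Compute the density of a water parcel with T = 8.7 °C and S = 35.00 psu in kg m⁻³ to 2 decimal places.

1025.50 kg m⁻³

T − T₀ = +0.5 K, S − S₀ = +0.68 psu.
Bracket = 1 − α·(+0.5) + β·(+0.68) = 1 + (4.89 × 10⁻⁴) = 1.0004890.
ρ = 1025 × 1.0004890 = 1025.50 kg m⁻³.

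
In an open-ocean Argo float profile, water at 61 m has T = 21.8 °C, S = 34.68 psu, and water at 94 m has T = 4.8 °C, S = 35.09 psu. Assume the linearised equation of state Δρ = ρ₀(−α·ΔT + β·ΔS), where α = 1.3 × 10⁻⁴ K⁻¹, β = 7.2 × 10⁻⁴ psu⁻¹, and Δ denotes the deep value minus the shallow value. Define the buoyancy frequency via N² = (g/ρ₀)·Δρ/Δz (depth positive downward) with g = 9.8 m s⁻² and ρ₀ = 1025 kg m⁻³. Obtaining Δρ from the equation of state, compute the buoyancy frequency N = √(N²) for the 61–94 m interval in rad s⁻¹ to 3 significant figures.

ΔT = -17.0 K, ΔS = +0.41 psu (deep − shallow).
Δρ/ρ₀ = −αΔT + βΔS = 2.21 × 10⁻³ + 2.952 × 10⁻⁴ = 2.5052 × 10⁻³, so Δρ ≈ 2.568 kg m⁻³.
N² = (g/ρ₀)·Δρ/Δz = g·(Δρ/ρ₀)/Δz = 9.8 × 2.5052 × 10⁻³ / 33 = 7.4397 × 10⁻⁴ s⁻².
N = √(7.4397 × 10⁻⁴) = 0.027276 rad s⁻¹ ≈ 0.0273 rad s⁻¹.

0.0273 rad s⁻¹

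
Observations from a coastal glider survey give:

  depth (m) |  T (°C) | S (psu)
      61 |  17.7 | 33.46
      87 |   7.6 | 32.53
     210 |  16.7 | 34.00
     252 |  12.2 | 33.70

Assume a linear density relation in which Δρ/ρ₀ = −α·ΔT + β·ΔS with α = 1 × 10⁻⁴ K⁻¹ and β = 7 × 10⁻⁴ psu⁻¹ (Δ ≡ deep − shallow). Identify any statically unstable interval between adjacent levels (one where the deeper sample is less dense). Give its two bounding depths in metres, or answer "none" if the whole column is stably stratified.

none

Evaluate Δρ/ρ₀ = −αΔT + βΔS across each adjacent pair:
  61–87 m: −αΔT+βΔS = −(1 × 10⁻⁴)(-10.1)+(7 × 10⁻⁴)(-0.93) = 3.6 × 10⁻⁴ → stable
  87–210 m: −αΔT+βΔS = −(1 × 10⁻⁴)(+9.1)+(7 × 10⁻⁴)(+1.47) = 1.2 × 10⁻⁴ → stable
  210–252 m: −αΔT+βΔS = −(1 × 10⁻⁴)(-4.5)+(7 × 10⁻⁴)(-0.30) = 2.4 × 10⁻⁴ → stable
Every interval has Δρ > 0: the column is stably stratified throughout.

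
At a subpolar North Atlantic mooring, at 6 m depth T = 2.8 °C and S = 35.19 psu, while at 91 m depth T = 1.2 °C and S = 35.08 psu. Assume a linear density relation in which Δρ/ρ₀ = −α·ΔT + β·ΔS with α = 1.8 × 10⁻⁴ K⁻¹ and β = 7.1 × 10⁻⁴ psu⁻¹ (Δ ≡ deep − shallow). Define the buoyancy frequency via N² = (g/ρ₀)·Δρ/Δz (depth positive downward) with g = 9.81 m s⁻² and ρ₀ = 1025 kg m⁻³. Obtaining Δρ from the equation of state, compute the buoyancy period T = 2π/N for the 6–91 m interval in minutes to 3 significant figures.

ΔT = -1.6 K, ΔS = -0.11 psu (deep − shallow).
Δρ/ρ₀ = −αΔT + βΔS = 2.88 × 10⁻⁴ − 7.81 × 10⁻⁵ = 2.099 × 10⁻⁴, so Δρ ≈ 0.2151 kg m⁻³.
N² = (g/ρ₀)·Δρ/Δz = g·(Δρ/ρ₀)/Δz = 9.81 × 2.099 × 10⁻⁴ / 85 = 2.4225 × 10⁻⁵ s⁻².
N = √(2.4225 × 10⁻⁵) = 4.9219 × 10⁻³ rad s⁻¹ → T = 2π/N = 1.2766 × 10³ s = 21.277 min ≈ 21.3 min.

21.3 min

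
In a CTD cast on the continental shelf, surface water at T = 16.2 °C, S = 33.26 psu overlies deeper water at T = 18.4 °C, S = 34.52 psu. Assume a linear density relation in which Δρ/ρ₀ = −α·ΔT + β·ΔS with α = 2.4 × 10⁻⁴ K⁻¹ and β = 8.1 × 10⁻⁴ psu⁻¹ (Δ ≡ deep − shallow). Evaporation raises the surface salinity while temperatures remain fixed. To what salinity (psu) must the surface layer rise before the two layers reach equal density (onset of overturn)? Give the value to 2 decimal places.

Neutral buoyancy requires −α(T_deep − T_surf) + β(S_deep − S_surf′) = 0.
S_surf′ = S_deep − (α/β)·ΔT = 34.52 − (2.4 × 10⁻⁴/8.1 × 10⁻⁴)·(+2.2) = 33.8681 psu.
Increase required: 33.8681 − 33.26 = 0.6081 psu.

33.87 psu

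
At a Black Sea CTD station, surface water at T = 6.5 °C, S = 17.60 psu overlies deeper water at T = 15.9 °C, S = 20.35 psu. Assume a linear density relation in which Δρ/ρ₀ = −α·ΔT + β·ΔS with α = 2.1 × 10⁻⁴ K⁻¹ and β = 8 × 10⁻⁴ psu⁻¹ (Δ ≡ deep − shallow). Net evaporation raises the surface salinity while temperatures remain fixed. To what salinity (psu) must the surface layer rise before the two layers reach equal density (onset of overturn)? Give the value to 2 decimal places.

Neutral buoyancy requires −α(T_deep − T_surf) + β(S_deep − S_surf′) = 0.
S_surf′ = S_deep − (α/β)·ΔT = 20.35 − (2.1 × 10⁻⁴/8 × 10⁻⁴)·(+9.4) = 17.8825 psu.
Increase required: 17.8825 − 17.60 = 0.2825 psu.

17.88 psu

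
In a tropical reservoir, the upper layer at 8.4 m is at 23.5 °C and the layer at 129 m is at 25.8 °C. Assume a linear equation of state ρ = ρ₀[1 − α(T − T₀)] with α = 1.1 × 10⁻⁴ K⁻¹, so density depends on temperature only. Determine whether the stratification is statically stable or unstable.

ΔT = 25.8 − 23.5 = +2.3 K, so Δρ/ρ₀ = −αΔT = -2.53 × 10⁻⁴.
Δρ/ρ₀ < 0, so Δρ < 0: deeper water is lighter → statically unstable; the column would overturn.

unstable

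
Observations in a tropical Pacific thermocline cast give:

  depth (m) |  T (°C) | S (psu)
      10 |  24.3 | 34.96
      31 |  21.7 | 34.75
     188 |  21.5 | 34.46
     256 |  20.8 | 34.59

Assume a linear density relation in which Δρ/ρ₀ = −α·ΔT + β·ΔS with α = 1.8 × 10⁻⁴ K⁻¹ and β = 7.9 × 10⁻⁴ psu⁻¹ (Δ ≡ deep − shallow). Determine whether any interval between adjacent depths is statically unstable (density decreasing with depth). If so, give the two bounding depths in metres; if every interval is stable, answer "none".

Evaluate Δρ/ρ₀ = −αΔT + βΔS across each adjacent pair:
  10–31 m: −αΔT+βΔS = −(1.8 × 10⁻⁴)(-2.6)+(7.9 × 10⁻⁴)(-0.21) = 3.0 × 10⁻⁴ → stable
  31–188 m: −αΔT+βΔS = −(1.8 × 10⁻⁴)(-0.2)+(7.9 × 10⁻⁴)(-0.29) = -1.9 × 10⁻⁴ → UNSTABLE
  188–256 m: −αΔT+βΔS = −(1.8 × 10⁻⁴)(-0.7)+(7.9 × 10⁻⁴)(+0.13) = 2.3 × 10⁻⁴ → stable
The 31–188 m interval has Δρ < 0: lighter water underlies denser water.

31–188 m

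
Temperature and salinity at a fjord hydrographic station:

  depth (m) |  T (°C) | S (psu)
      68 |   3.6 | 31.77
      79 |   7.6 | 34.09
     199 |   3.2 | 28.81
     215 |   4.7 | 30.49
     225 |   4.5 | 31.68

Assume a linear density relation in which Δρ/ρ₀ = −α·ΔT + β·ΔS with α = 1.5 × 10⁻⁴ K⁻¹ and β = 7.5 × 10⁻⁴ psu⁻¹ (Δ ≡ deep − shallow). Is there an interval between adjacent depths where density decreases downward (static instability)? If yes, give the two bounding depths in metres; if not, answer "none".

Evaluate Δρ/ρ₀ = −αΔT + βΔS across each adjacent pair:
  68–79 m: −αΔT+βΔS = −(1.5 × 10⁻⁴)(+4.0)+(7.5 × 10⁻⁴)(+2.32) = 1.1 × 10⁻³ → stable
  79–199 m: −αΔT+βΔS = −(1.5 × 10⁻⁴)(-4.4)+(7.5 × 10⁻⁴)(-5.28) = -3.3 × 10⁻³ → UNSTABLE
  199–215 m: −αΔT+βΔS = −(1.5 × 10⁻⁴)(+1.5)+(7.5 × 10⁻⁴)(+1.68) = 1.0 × 10⁻³ → stable
  215–225 m: −αΔT+βΔS = −(1.5 × 10⁻⁴)(-0.2)+(7.5 × 10⁻⁴)(+1.19) = 9.2 × 10⁻⁴ → stable
The 79–199 m interval has Δρ < 0: lighter water underlies denser water.

79–199 m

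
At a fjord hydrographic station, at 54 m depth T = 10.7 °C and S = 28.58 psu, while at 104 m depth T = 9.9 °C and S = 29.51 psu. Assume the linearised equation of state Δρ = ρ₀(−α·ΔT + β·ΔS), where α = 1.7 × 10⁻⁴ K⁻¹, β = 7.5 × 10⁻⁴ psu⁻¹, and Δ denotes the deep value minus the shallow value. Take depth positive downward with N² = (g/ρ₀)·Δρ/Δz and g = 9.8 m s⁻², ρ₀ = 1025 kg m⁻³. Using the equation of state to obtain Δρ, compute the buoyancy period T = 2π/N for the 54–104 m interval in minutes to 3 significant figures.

ΔT = -0.8 K, ΔS = +0.93 psu (deep − shallow).
Δρ/ρ₀ = −αΔT + βΔS = 1.36 × 10⁻⁴ + 6.975 × 10⁻⁴ = 8.335 × 10⁻⁴, so Δρ ≈ 0.8543 kg m⁻³.
N² = (g/ρ₀)·Δρ/Δz = g·(Δρ/ρ₀)/Δz = 9.8 × 8.335 × 10⁻⁴ / 50 = 1.6337 × 10⁻⁴ s⁻².
N = √(1.6337 × 10⁻⁴) = 0.012782 rad s⁻¹ → T = 2π/N = 491.57 s = 8.1928 min ≈ 8.19 min.

8.19 min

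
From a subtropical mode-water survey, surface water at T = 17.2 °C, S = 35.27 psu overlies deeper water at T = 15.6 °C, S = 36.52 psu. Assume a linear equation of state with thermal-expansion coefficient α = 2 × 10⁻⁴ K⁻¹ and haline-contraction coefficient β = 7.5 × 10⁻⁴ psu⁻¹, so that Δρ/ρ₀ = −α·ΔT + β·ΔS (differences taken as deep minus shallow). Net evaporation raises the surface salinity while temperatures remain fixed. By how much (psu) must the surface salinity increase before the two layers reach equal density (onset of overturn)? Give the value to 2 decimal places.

Neutral buoyancy requires −α(T_deep − T_surf) + β(S_deep − S_surf′) = 0.
S_surf′ = S_deep − (α/β)·ΔT = 36.52 − (2 × 10⁻⁴/7.5 × 10⁻⁴)·(-1.6) = 36.9467 psu.
Increase required: 36.9467 − 35.27 = 1.6767 psu.

1.68 psu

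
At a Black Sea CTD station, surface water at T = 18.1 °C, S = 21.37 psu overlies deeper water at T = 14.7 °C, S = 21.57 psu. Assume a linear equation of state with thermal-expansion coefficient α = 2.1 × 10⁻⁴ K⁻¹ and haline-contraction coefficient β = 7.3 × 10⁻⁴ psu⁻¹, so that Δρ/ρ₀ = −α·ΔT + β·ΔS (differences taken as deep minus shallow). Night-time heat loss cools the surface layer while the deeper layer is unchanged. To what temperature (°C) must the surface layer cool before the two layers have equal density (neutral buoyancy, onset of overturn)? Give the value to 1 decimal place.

14.0 °C

Neutral buoyancy requires Δρ = 0, i.e. −α(T_deep − T_surf′) + β(S_deep − S_surf) = 0.
T_surf′ = T_deep − (β/α)·ΔS = 14.7 − (7.3 × 10⁻⁴/2.1 × 10⁻⁴)·(+0.20) = 14.005 °C.
Cooling required: 18.1 − (14.005) = 4.095 °C.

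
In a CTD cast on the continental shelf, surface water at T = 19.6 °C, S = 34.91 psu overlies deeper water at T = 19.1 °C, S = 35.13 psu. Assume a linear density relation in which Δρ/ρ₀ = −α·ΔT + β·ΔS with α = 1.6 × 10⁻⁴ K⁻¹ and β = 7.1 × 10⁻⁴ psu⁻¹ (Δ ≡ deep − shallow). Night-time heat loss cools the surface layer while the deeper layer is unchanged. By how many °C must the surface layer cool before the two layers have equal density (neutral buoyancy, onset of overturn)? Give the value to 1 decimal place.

1.5 °C

Neutral buoyancy requires Δρ = 0, i.e. −α(T_deep − T_surf′) + β(S_deep − S_surf) = 0.
T_surf′ = T_deep − (β/α)·ΔS = 19.1 − (7.1 × 10⁻⁴/1.6 × 10⁻⁴)·(+0.22) = 18.124 °C.
Cooling required: 19.6 − (18.124) = 1.476 °C.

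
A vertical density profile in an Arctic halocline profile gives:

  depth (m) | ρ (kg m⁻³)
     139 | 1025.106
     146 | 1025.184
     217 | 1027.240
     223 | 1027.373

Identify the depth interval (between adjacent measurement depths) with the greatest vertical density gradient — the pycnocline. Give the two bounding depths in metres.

146–217 m

Compute the density gradient over each adjacent pair:
  139–146 m: Δρ/Δz = 0.078/7 = 0.011 kg m⁻⁴
  146–217 m: Δρ/Δz = 2.056/71 = 0.029 kg m⁻⁴
  217–223 m: Δρ/Δz = 0.133/6 = 0.022 kg m⁻⁴
The largest gradient is in the 146–217 m interval — the pycnocline.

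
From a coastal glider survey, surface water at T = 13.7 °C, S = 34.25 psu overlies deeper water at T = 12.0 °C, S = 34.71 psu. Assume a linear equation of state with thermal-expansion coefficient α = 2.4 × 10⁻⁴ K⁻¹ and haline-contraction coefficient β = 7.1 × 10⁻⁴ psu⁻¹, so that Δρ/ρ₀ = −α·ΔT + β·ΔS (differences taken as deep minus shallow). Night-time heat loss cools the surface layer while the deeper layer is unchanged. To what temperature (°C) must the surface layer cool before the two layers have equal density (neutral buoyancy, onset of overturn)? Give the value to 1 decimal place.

10.6 °C

Neutral buoyancy requires Δρ = 0, i.e. −α(T_deep − T_surf′) + β(S_deep − S_surf) = 0.
T_surf′ = T_deep − (β/α)·ΔS = 12.0 − (7.1 × 10⁻⁴/2.4 × 10⁻⁴)·(+0.46) = 10.639 °C.
Cooling required: 13.7 − (10.639) = 3.061 °C.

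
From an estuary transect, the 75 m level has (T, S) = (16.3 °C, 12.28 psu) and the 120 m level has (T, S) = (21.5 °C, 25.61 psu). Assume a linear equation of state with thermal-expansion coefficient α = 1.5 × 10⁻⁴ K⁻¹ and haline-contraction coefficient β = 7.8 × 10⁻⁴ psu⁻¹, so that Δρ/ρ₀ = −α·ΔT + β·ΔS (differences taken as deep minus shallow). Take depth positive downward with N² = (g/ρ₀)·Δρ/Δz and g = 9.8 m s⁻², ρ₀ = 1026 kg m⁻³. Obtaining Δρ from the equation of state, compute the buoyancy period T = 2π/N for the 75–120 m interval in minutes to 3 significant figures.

ΔT = +5.2 K, ΔS = +13.33 psu (deep − shallow).
Δρ/ρ₀ = −αΔT + βΔS = -7.80 × 10⁻⁴ + 0.0103974 = 9.6174 × 10⁻³, so Δρ ≈ 9.867 kg m⁻³.
N² = (g/ρ₀)·Δρ/Δz = g·(Δρ/ρ₀)/Δz = 9.8 × 9.6174 × 10⁻³ / 45 = 2.0945 × 10⁻³ s⁻².
N = √(2.0945 × 10⁻³) = 0.045766 rad s⁻¹ → T = 2π/N = 137.29 s = 2.2882 min ≈ 2.29 min.

2.29 min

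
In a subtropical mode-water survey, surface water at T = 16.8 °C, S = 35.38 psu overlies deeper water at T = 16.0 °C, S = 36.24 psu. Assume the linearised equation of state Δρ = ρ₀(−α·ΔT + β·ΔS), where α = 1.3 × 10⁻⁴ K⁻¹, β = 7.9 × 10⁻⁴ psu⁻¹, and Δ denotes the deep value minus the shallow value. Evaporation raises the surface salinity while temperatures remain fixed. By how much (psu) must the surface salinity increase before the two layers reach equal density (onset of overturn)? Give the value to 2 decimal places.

Neutral buoyancy requires −α(T_deep − T_surf) + β(S_deep − S_surf′) = 0.
S_surf′ = S_deep − (α/β)·ΔT = 36.24 − (1.3 × 10⁻⁴/7.9 × 10⁻⁴)·(-0.8) = 36.3716 psu.
Increase required: 36.3716 − 35.38 = 0.9916 psu.

0.99 psu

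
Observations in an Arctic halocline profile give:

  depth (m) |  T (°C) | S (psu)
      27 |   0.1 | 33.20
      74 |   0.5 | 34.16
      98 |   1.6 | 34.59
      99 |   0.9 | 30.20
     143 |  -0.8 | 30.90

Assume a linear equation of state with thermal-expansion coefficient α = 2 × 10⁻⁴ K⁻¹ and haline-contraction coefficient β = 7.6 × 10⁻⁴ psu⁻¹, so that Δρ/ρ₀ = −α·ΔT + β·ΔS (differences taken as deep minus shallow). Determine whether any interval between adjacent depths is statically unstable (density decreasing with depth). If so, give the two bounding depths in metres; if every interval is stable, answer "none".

Evaluate Δρ/ρ₀ = −αΔT + βΔS across each adjacent pair:
  27–74 m: −αΔT+βΔS = −(2 × 10⁻⁴)(+0.4)+(7.6 × 10⁻⁴)(+0.96) = 6.5 × 10⁻⁴ → stable
  74–98 m: −αΔT+βΔS = −(2 × 10⁻⁴)(+1.1)+(7.6 × 10⁻⁴)(+0.43) = 1.1 × 10⁻⁴ → stable
  98–99 m: −αΔT+βΔS = −(2 × 10⁻⁴)(-0.7)+(7.6 × 10⁻⁴)(-4.39) = -3.2 × 10⁻³ → UNSTABLE
  99–143 m: −αΔT+βΔS = −(2 × 10⁻⁴)(-1.7)+(7.6 × 10⁻⁴)(+0.70) = 8.7 × 10⁻⁴ → stable
The 98–99 m interval has Δρ < 0: lighter water underlies denser water.

98–99 m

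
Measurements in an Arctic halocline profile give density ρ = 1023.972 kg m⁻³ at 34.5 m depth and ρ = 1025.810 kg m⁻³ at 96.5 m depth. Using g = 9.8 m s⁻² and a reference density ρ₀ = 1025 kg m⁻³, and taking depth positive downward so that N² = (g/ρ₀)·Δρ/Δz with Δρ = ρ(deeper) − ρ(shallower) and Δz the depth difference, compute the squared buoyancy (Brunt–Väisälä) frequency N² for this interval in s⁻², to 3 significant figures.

2.83 × 10⁻⁴ s⁻²

Δρ = 1025.810 − 1023.972 = 1.838 kg m⁻³ over Δz = 96.5 − 34.5 = 62 m.
N² = (9.8/1025) × (1.838/62) = 2.8344 × 10⁻⁴ s⁻² ≈ 2.83 × 10⁻⁴ s⁻².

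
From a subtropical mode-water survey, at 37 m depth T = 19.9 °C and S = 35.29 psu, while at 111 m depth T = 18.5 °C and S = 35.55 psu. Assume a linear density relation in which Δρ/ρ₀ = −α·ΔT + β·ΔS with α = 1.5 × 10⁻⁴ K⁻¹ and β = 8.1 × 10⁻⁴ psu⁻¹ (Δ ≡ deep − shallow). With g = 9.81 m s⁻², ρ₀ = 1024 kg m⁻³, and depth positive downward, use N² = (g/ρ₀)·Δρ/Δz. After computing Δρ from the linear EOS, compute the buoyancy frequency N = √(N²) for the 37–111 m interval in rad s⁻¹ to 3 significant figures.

7.47 × 10⁻³ rad s⁻¹

ΔT = -1.4 K, ΔS = +0.26 psu (deep − shallow).
Δρ/ρ₀ = −αΔT + βΔS = 2.10 × 10⁻⁴ + 2.106 × 10⁻⁴ = 4.206 × 10⁻⁴, so Δρ ≈ 0.4307 kg m⁻³.
N² = (g/ρ₀)·Δρ/Δz = g·(Δρ/ρ₀)/Δz = 9.81 × 4.206 × 10⁻⁴ / 74 = 5.5758 × 10⁻⁵ s⁻².
N = √(5.5758 × 10⁻⁵) = 7.4671 × 10⁻³ rad s⁻¹ ≈ 7.47 × 10⁻³ rad s⁻¹.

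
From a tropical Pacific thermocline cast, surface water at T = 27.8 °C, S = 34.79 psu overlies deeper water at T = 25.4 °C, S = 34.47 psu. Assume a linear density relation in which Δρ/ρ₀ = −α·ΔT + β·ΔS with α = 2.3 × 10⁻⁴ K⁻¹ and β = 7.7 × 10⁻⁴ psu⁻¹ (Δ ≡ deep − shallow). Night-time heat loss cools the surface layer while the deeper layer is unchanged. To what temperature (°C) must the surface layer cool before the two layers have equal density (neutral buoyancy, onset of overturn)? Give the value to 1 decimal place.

26.5 °C

Neutral buoyancy requires Δρ = 0, i.e. −α(T_deep − T_surf′) + β(S_deep − S_surf) = 0.
T_surf′ = T_deep − (β/α)·ΔS = 25.4 − (7.7 × 10⁻⁴/2.3 × 10⁻⁴)·(-0.32) = 26.471 °C.
Cooling required: 27.8 − (26.471) = 1.329 °C.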